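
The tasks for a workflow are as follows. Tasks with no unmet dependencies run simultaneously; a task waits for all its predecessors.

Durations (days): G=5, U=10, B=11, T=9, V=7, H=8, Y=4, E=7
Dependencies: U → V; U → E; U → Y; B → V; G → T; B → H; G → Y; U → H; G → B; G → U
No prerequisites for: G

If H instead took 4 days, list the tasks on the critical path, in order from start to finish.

G, B, V

Baseline: G→B→H = 5+11+8 = 24 → 24 days.
Since H is critical, the -4 change carries straight to that chain (now 20 days).
New critical path: G→B→V = 5+11+7 = 23 ⇒ 23 days.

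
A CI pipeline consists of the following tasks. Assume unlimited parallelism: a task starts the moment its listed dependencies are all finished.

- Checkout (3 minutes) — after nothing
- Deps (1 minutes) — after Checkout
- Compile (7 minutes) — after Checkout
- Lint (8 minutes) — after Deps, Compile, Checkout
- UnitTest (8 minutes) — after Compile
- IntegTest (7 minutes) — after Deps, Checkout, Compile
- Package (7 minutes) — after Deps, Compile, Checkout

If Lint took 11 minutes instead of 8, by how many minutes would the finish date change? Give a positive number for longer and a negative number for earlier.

Baseline: Checkout→Compile→Lint = 3+7+8 = 18 → 18 minutes.
Lint lies on that path, so at 11 minutes the path becomes 21 minutes.
No other chain overtakes it, so the finish is 21 minutes.
Change in finish: 21 − 18 = +3 minutes.

3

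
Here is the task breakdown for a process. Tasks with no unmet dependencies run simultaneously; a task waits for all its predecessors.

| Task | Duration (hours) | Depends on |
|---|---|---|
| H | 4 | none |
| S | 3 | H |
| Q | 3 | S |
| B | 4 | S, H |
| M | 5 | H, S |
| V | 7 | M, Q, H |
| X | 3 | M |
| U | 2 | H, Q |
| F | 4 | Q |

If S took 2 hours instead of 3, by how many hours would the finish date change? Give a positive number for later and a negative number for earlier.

As given, the longest chain is H→S→M→V = 4+3+5+7 = 19, so the finish is 19 hours.
S lies on that path, so at 2 hours the path becomes 18 hours.
That remains the longest chain; total 18 hours.
Change in finish: 18 − 19 = -1 hours.

-1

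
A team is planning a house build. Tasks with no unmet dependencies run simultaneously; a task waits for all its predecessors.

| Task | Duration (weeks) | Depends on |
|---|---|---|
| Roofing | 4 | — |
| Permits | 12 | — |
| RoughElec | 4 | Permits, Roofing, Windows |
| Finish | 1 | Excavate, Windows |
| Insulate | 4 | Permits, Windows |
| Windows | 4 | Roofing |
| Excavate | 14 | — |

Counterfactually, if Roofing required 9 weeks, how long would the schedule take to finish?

Actual critical path: Permits→RoughElec = 12+4 = 16 ⇒ 16 weeks.
The longest path through Roofing is only 12 weeks, so Roofing has float 4.
The binding chain switches to Roofing→Windows→RoughElec = 9+4+4 = 17; finish 17 weeks.

17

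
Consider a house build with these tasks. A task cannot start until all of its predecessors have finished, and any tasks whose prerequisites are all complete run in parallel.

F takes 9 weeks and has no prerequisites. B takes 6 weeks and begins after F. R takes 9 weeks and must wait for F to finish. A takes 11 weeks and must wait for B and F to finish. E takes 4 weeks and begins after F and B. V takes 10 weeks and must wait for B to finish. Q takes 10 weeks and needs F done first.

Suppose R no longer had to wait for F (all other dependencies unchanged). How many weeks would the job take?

With the dependency in place, F→B→A = 9+6+11 = 26 sets the finish at 26 weeks.
Without F→R, R's earliest start moves from 9 to 0.
After: F→B→A = 9+6+11 = 26 → 26 weeks.

26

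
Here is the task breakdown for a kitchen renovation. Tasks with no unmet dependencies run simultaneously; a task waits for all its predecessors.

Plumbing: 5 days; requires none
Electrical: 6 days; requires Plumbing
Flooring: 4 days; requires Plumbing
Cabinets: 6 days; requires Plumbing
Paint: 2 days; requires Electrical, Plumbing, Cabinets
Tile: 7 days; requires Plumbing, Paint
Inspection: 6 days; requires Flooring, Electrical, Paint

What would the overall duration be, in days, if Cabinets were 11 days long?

The binding path is Plumbing→Cabinets→Paint→Tile = 5+6+2+7 = 20; finish at 20 days.
Since Cabinets is critical, the +5 change carries straight to that chain (now 25 days).
No other chain overtakes it, so the finish is 25 days.

25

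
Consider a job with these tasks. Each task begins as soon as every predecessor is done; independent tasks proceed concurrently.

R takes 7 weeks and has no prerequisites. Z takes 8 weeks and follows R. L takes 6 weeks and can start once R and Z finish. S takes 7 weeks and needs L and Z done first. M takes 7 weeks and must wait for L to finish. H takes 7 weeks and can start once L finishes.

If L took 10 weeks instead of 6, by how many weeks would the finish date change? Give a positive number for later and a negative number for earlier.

4

As given, the longest chain is R→Z→L→S = 7+8+6+7 = 28, so the finish is 28 weeks.
L is on the critical path; changing it to 10 makes that path 32 weeks.
That remains the longest chain; total 32 weeks.
Change in finish: 32 − 28 = +4 weeks.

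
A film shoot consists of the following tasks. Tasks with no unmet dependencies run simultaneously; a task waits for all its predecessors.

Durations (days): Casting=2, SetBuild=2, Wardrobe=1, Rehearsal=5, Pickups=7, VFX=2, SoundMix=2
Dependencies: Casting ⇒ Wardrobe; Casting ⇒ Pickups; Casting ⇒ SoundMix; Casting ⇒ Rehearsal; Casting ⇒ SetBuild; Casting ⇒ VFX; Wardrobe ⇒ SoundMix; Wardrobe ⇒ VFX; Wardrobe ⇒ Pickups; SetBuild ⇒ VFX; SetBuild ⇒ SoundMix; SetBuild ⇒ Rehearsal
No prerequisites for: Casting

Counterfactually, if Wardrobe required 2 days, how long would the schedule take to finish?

The binding path is Casting→Wardrobe→Pickups = 2+1+7 = 10; finish at 10 days.
Wardrobe lies on that path, so at 2 days the path becomes 11 days.
No other chain overtakes it, so the finish is 11 days.

11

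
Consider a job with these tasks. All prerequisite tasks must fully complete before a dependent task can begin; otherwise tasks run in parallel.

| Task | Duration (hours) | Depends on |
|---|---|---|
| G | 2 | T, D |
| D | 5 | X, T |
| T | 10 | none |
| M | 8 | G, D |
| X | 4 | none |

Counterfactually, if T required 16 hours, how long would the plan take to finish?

Actual critical path: T→D→G→M = 10+5+2+8 = 25 ⇒ 25 hours.
T is on the critical path; changing it to 16 makes that path 31 hours.
That remains the longest chain; total 31 hours.

31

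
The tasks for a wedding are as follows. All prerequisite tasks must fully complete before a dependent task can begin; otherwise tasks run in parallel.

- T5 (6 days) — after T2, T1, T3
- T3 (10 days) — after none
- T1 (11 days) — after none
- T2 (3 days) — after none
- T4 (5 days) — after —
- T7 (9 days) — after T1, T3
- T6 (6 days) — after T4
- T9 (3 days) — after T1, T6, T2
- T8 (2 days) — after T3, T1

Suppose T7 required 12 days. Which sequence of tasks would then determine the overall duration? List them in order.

Actual critical path: T1→T7 = 11+9 = 20 ⇒ 20 days.
Since T7 is critical, the +3 change carries straight to that chain (now 23 days).
That remains the longest chain; total 23 days.

T1, T7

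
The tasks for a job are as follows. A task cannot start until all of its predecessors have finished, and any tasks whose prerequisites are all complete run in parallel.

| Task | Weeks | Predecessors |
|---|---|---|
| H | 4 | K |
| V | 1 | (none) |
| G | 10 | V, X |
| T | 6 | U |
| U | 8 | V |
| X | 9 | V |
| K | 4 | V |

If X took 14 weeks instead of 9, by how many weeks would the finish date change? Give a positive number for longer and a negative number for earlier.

The binding path is V→X→G = 1+9+10 = 20; finish at 20 weeks.
X is on the critical path; changing it to 14 makes that path 25 weeks.
That remains the longest chain; total 25 weeks.
Change in finish: 25 − 20 = +5 weeks.

5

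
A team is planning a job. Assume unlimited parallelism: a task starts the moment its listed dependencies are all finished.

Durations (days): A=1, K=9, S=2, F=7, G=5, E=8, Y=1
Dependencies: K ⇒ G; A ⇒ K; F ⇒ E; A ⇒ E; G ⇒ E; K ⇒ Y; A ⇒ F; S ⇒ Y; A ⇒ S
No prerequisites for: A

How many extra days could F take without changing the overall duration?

The longest chain is A→K→G→E = 1+9+5+8 = 23; overall finish 23 days.
Longest path through F: 16 days (earliest finish 8, latest finish 15).
So F can slip 15 − 8 = 7 days.

7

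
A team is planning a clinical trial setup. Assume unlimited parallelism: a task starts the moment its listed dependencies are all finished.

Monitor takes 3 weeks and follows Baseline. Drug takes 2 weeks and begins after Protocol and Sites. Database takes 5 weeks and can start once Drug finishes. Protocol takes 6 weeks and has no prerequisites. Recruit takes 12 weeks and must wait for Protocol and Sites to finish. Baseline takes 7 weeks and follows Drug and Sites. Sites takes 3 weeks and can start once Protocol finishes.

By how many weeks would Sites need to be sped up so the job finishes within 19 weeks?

2

Current finish: 21 weeks; target: 19.
Sites is on every critical path, so each week cut from Sites cuts the finish by one (this holds down to a finish of 19).
Need 21 − 19 = 2 weeks off Sites → Sites becomes 1 week, finish becomes 19.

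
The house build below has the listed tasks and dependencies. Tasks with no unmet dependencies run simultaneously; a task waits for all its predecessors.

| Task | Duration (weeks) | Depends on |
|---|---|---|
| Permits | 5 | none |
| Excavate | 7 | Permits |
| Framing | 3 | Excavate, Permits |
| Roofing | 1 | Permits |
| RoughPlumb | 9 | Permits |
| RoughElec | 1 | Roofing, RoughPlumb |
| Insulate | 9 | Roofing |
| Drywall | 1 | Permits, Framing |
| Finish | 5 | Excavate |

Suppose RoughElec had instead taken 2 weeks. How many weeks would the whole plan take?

17

Critical path before the change: Permits→Excavate→Finish = 5+7+5 = 17 giving 17 weeks.
The longest path through RoughElec is only 15 weeks, so RoughElec has float 2.
The critical path is still Permits→Excavate→Finish; finish is now 17 weeks.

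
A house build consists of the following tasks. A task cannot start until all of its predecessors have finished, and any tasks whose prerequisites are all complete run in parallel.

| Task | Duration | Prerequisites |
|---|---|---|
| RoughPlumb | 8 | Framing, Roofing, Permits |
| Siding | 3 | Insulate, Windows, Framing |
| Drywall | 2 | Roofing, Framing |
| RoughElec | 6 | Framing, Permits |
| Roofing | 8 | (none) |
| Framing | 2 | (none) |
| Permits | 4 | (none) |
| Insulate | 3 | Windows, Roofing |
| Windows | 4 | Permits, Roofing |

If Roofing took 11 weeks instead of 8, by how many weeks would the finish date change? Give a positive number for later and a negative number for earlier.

3

Baseline: Roofing→Windows→Insulate→Siding = 8+4+3+3 = 18 → 18 weeks.
Roofing is on the critical path; changing it to 11 makes that path 21 weeks.
The critical path is still Roofing→Windows→Insulate→Siding; finish is now 21 weeks.
Change in finish: 21 − 18 = +3 weeks.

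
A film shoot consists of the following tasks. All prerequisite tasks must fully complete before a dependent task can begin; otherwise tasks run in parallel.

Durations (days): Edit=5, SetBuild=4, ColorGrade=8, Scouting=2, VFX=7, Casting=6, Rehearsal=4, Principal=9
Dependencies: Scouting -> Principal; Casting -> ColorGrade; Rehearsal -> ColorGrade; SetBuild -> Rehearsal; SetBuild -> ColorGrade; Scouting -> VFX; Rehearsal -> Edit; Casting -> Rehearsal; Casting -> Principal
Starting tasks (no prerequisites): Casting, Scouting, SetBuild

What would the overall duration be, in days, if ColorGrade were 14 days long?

As given, the longest chain is Casting→Rehearsal→ColorGrade = 6+4+8 = 18, so the finish is 18 days.
Since ColorGrade is critical, the +6 change carries straight to that chain (now 24 days).
That remains the longest chain; total 24 days.

24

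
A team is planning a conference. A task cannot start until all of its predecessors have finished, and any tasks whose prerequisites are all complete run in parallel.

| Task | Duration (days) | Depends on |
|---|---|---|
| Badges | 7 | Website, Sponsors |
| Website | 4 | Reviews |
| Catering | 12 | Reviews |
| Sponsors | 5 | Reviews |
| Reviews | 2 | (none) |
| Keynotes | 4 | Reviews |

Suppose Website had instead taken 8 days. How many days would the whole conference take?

17

Actual critical path: Reviews→Sponsors→Badges = 2+5+7 = 14 ⇒ 14 days.
Website has 1 day of float (longest path through it is 13).
New critical path: Reviews→Website→Badges = 2+8+7 = 17 ⇒ 17 days.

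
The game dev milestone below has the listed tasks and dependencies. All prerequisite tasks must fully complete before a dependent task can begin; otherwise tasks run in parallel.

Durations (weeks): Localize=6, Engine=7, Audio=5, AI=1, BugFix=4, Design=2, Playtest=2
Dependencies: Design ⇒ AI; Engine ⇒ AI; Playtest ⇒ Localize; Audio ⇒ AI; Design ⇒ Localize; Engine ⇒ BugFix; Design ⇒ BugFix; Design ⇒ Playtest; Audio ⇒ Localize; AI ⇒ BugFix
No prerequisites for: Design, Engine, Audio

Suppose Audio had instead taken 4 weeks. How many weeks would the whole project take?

12

As given, the longest chain is Engine→AI→BugFix = 7+1+4 = 12, so the finish is 12 weeks.
The longest path through Audio is only 11 weeks, so Audio has float 1.
No other chain overtakes it, so the finish is 12 weeks.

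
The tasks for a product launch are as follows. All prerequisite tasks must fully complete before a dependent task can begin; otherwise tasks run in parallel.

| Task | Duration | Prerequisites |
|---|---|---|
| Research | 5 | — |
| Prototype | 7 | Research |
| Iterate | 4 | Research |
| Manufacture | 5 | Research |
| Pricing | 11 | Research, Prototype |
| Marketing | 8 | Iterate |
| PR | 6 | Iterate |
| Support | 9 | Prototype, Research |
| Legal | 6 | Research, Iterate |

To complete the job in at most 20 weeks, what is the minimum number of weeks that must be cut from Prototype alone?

Current finish: 23 weeks; target: 20.
Prototype is on every critical path, so each week cut from Prototype cuts the finish by one (this holds down to a finish of 17).
Need 23 − 20 = 3 weeks off Prototype → Prototype becomes 4 weeks, finish becomes 20.

3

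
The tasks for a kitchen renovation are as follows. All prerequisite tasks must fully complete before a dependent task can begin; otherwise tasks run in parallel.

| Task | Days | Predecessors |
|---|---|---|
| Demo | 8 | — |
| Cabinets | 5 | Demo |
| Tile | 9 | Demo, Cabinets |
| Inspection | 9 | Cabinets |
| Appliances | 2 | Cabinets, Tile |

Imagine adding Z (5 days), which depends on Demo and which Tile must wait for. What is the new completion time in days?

24

Originally the kitchen renovation takes 24 days.
With Z inserted, Tile now waits for max(Demo, Cabinets, Z).
New critical path: Demo→Z→Tile→Appliances = 8+5+9+2 = 24 ⇒ 24 days.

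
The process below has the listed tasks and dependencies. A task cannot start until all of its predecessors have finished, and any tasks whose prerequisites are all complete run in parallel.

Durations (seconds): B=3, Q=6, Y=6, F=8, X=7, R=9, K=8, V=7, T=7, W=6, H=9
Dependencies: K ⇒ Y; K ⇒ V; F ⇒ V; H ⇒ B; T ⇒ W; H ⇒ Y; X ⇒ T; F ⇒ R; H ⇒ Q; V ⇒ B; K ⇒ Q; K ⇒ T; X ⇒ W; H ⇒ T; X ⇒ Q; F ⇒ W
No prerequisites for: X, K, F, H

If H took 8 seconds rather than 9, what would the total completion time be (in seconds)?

21

Baseline: H→T→W = 9+7+6 = 22 → 22 seconds.
Since H is critical, the -1 change carries straight to that chain (now 21 seconds).
The binding chain switches to K→T→W = 8+7+6 = 21; finish 21 seconds.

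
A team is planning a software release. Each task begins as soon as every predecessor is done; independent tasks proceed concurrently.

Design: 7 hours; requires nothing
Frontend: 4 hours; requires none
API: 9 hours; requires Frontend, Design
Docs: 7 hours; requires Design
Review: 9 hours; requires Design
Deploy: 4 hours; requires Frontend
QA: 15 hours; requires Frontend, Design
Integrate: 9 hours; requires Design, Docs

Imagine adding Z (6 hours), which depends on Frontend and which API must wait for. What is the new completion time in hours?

23

Originally the schedule takes 23 hours.
With Z inserted, API now waits for max(Frontend, Design, Z).
New critical path: Design→Docs→Integrate = 7+7+9 = 23 ⇒ 23 hours.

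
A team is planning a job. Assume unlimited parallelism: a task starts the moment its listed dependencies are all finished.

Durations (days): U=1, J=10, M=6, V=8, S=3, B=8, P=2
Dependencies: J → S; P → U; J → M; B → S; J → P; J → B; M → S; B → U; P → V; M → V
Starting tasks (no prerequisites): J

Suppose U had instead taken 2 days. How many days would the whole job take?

24

The binding path is J→M→V = 10+6+8 = 24; finish at 24 days.
The longest path through U is only 19 days, so U has float 5.
That remains the longest chain; total 24 days.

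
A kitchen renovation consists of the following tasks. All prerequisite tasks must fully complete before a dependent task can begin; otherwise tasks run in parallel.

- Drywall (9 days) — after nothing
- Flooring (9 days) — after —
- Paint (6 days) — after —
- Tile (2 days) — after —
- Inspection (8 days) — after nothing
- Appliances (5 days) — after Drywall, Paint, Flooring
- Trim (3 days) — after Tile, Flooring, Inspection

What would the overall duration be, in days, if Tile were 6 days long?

14

Critical path before the change: Drywall→Appliances = 9+5 = 14 giving 14 days.
Tile has 9 days of float (longest path through it is 5).
The critical path is still Drywall→Appliances; finish is now 14 days.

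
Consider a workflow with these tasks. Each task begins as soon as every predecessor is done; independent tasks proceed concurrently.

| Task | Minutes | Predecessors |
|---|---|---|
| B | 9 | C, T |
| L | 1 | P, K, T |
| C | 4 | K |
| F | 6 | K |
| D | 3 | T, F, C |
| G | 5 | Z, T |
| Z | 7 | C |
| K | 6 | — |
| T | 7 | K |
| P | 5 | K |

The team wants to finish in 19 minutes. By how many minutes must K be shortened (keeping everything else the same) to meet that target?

3

Current finish: 22 minutes; target: 19.
K is on every critical path, so each minute cut from K cuts the finish by one (this holds down to a finish of 17).
Need 22 − 19 = 3 minutes off K → K becomes 3 minutes, finish becomes 19.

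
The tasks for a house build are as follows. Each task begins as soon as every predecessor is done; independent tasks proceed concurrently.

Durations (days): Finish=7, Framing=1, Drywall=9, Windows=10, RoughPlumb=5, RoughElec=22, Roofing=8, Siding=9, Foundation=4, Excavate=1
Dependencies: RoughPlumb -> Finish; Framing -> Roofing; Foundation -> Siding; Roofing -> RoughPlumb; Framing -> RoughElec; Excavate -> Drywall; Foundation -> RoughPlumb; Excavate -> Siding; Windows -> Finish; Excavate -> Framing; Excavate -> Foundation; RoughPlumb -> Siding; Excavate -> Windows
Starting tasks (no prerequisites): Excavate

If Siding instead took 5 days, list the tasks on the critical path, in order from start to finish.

Excavate, Framing, RoughElec

Baseline: Excavate→Framing→Roofing→RoughPlumb→Siding = 1+1+8+5+9 = 24 → 24 days.
Since Siding is critical, the -4 change carries straight to that chain (now 20 days).
Now Excavate→Framing→RoughElec = 1+1+22 = 24 is longest, so the finish becomes 24 days.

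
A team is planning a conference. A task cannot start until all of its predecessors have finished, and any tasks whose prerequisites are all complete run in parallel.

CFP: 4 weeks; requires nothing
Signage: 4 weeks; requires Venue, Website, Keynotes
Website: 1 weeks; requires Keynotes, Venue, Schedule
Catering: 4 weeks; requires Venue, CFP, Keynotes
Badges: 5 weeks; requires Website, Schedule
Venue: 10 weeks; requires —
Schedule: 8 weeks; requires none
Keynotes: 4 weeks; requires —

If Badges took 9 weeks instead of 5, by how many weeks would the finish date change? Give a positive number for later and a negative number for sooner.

4

Baseline: Venue→Website→Badges = 10+1+5 = 16 → 16 weeks.
Badges lies on that path, so at 9 weeks the path becomes 20 weeks.
No other chain overtakes it, so the finish is 20 weeks.
Change in finish: 20 − 16 = +4 weeks.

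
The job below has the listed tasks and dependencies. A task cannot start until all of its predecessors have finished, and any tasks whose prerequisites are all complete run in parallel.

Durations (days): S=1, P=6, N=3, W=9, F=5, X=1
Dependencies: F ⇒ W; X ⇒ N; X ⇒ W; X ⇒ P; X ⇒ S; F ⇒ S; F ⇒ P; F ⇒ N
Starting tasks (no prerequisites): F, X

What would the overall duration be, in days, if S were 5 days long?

14

As given, the longest chain is F→W = 5+9 = 14, so the finish is 14 days.
The longest path through S is only 6 days, so S has float 8.
That remains the longest chain; total 14 days.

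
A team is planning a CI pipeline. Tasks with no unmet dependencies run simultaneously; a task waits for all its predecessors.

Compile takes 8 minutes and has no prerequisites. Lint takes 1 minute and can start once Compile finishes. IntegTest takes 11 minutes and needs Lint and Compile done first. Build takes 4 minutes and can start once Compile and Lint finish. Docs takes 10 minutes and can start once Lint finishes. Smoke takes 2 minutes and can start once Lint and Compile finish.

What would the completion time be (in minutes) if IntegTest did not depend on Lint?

Before: longest chain Compile→Lint→IntegTest = 8+1+11 = 20, finish 20.
Without Lint→IntegTest, IntegTest's earliest start moves from 9 to 8.
New critical path: Compile→Lint→Docs = 8+1+10 = 19 ⇒ 19 minutes.

19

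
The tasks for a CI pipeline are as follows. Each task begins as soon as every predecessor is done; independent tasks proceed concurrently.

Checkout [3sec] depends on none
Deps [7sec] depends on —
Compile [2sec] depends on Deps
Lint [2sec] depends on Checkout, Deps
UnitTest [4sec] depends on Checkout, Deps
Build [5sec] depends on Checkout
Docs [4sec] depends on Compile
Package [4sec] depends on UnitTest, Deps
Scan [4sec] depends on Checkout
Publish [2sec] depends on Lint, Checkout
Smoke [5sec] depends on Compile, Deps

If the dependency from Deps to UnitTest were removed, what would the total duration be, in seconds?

Original critical path: Deps→UnitTest→Package = 7+4+4 = 15 ⇒ 15 seconds.
Without Deps→UnitTest, UnitTest's earliest start moves from 7 to 3.
The longest chain is now Deps→Compile→Smoke = 7+2+5 = 14, so the schedule takes 14 seconds.

14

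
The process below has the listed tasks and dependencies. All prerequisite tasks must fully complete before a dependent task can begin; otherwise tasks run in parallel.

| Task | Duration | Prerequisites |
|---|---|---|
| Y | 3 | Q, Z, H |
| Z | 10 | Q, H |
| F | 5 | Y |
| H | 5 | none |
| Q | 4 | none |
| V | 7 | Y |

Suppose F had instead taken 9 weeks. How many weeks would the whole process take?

Actual critical path: H→Z→Y→V = 5+10+3+7 = 25 ⇒ 25 weeks.
F has 2 weeks of float (longest path through it is 23).
Now H→Z→Y→F = 5+10+3+9 = 27 is longest, so the finish becomes 27 weeks.

27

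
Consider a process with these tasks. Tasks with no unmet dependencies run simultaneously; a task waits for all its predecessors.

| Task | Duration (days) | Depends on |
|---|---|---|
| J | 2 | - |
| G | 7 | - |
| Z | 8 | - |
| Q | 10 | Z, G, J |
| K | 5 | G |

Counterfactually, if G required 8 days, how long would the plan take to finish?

The binding path is Z→Q = 8+10 = 18; finish at 18 days.
The longest path through G is only 17 days, so G has float 1.
Now G→Q = 8+10 = 18 is longest, so the finish becomes 18 days.

18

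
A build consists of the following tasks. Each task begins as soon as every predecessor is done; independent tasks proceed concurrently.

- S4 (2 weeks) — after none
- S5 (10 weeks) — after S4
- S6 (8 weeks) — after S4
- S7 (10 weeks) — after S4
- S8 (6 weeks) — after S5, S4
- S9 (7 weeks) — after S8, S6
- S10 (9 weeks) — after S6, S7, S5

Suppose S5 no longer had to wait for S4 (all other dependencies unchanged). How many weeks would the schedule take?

23

With the dependency in place, S4→S5→S8→S9 = 2+10+6+7 = 25 sets the finish at 25 weeks.
Without S4→S5, S5's earliest start moves from 2 to 0.
The longest chain is now S5→S8→S9 = 10+6+7 = 23, so the schedule takes 23 weeks.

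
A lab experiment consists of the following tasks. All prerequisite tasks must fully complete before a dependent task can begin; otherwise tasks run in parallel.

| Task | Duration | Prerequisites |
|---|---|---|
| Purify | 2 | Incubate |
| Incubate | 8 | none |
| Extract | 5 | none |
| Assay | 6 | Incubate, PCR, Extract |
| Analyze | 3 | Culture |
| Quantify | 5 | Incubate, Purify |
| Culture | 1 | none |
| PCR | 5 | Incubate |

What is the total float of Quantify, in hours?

4

Incubate→PCR→Assay = 8+5+6 = 19 sets the makespan at 19 hours.
Quantify finishes as early as 15 and must finish by 19.
So Quantify can slip 19 − 15 = 4 hours.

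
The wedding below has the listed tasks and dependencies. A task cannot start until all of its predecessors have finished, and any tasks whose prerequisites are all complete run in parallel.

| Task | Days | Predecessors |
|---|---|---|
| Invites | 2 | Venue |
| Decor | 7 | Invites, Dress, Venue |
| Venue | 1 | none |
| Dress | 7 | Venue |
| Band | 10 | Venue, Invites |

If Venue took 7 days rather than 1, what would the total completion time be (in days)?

Baseline: Venue→Dress→Decor = 1+7+7 = 15 → 15 days.
Venue is on the critical path; changing it to 7 makes that path 21 days.
That remains the longest chain; total 21 days.

21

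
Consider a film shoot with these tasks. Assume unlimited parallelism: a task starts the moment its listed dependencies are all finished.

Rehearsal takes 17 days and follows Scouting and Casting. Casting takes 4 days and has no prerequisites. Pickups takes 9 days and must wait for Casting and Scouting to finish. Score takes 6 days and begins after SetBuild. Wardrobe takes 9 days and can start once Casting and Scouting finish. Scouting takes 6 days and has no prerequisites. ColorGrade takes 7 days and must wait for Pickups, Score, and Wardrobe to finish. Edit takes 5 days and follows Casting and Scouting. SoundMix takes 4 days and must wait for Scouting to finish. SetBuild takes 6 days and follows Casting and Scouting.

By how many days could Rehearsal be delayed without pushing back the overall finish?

The longest chain is Scouting→SetBuild→Score→ColorGrade = 6+6+6+7 = 25; overall finish 25 days.
The longest chain containing Rehearsal totals 23 days.
Float = 25 − 23 = 2.

2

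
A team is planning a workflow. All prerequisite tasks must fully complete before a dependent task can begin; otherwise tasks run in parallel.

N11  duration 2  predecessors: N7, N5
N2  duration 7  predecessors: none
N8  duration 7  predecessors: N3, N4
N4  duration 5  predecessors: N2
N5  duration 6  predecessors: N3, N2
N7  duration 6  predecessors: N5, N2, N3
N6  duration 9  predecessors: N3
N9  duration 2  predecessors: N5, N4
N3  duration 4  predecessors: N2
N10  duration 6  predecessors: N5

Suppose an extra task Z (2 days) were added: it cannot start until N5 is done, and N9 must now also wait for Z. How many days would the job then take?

Originally the job takes 25 days.
With Z inserted, N9 now waits for max(N5, N4, Z).
New critical path: N2→N3→N5→N7→N11 = 7+4+6+6+2 = 25 ⇒ 25 days.

25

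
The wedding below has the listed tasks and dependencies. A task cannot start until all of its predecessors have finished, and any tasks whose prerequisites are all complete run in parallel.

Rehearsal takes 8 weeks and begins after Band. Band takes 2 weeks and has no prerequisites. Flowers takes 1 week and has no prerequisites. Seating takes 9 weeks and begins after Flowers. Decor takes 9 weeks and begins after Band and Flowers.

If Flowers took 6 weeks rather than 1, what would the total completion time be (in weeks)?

15

Critical path before the change: Band→Decor = 2+9 = 11 giving 11 weeks.
The longest path through Flowers is only 10 weeks, so Flowers has float 1.
New critical path: Flowers→Seating = 6+9 = 15 ⇒ 15 weeks.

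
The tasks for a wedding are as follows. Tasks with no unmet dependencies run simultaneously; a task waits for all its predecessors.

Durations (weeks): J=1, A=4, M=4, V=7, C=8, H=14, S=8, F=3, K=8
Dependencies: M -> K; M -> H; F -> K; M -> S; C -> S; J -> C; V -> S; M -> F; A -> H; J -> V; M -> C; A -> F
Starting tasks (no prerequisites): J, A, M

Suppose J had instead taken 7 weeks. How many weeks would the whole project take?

Critical path before the change: M→C→S = 4+8+8 = 20 giving 20 weeks.
J is off the critical path — its longest chain is 17 weeks, giving 3 of slack.
The binding chain switches to J→C→S = 7+8+8 = 23; finish 23 weeks.

23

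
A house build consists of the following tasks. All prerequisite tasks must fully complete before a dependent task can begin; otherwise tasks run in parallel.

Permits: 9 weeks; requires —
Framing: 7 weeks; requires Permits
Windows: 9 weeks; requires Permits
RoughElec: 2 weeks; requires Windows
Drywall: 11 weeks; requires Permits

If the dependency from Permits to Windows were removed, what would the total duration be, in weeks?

20

Original critical path: Permits→Windows→RoughElec = 9+9+2 = 20 ⇒ 20 weeks.
Without Permits→Windows, Windows's earliest start moves from 9 to 0.
New critical path: Permits→Drywall = 9+11 = 20 ⇒ 20 weeks.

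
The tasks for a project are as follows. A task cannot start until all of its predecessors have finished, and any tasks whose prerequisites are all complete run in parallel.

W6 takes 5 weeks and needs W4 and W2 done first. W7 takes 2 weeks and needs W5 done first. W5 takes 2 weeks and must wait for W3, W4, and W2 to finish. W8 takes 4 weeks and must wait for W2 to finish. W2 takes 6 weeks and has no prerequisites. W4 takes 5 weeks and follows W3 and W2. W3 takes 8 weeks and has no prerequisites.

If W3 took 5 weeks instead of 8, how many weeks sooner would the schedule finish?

Actual critical path: W3→W4→W6 = 8+5+5 = 18 ⇒ 18 weeks.
Since W3 is critical, the -3 change carries straight to that chain (now 15 weeks).
New critical path: W2→W4→W6 = 6+5+5 = 16 ⇒ 16 weeks.
Change in finish: 16 − 18 = -2 weeks.

2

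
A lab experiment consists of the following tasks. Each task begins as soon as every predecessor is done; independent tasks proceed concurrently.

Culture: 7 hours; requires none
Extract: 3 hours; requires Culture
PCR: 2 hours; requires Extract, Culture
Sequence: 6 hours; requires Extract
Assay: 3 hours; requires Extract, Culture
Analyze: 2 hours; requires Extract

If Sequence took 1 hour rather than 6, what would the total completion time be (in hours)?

Critical path before the change: Culture→Extract→Sequence = 7+3+6 = 16 giving 16 hours.
Sequence is on the critical path; changing it to 1 makes that path 11 hours.
New critical path: Culture→Extract→Assay = 7+3+3 = 13 ⇒ 13 hours.

13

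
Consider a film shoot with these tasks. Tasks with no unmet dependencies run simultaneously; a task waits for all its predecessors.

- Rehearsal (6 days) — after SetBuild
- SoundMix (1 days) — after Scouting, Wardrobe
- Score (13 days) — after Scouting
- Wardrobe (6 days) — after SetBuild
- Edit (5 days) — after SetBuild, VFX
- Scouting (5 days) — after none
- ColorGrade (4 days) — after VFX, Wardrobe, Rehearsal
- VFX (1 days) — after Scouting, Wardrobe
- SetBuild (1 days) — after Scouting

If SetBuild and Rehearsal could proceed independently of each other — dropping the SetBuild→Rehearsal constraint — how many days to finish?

18

Original critical path: Scouting→SetBuild→Wardrobe→VFX→Edit = 5+1+6+1+5 = 18 ⇒ 18 days.
Without SetBuild→Rehearsal, Rehearsal's earliest start moves from 6 to 0.
After: Scouting→SetBuild→Wardrobe→VFX→Edit = 5+1+6+1+5 = 18 → 18 days.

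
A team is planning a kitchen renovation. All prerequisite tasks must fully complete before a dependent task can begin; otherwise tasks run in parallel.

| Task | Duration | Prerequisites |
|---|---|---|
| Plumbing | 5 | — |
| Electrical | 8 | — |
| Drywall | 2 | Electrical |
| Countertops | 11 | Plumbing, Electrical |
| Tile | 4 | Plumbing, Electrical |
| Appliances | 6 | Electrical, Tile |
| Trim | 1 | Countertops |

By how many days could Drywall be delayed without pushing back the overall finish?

Electrical→Countertops→Trim = 8+11+1 = 20 sets the makespan at 20 days.
Longest path through Drywall: 10 days (earliest finish 10, latest finish 20).
Float = 20 − 10 = 10.

10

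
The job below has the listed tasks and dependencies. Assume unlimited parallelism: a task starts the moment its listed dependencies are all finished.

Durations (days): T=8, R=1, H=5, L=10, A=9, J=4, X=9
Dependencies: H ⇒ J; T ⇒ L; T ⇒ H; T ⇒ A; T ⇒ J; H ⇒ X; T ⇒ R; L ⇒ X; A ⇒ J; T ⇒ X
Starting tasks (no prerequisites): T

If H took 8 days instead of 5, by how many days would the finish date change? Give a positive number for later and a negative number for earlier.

Actual critical path: T→L→X = 8+10+9 = 27 ⇒ 27 days.
The longest path through H is only 22 days, so H has float 5.
No other chain overtakes it, so the finish is 27 days.
Change in finish: 27 − 27 = +0 days.

0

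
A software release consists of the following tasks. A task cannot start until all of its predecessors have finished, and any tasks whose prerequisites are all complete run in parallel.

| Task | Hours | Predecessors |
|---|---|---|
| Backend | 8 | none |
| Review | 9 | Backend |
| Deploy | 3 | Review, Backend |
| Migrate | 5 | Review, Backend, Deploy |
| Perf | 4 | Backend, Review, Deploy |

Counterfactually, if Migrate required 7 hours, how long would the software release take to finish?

27

The binding path is Backend→Review→Deploy→Migrate = 8+9+3+5 = 25; finish at 25 hours.
Migrate lies on that path, so at 7 hours the path becomes 27 hours.
That remains the longest chain; total 27 hours.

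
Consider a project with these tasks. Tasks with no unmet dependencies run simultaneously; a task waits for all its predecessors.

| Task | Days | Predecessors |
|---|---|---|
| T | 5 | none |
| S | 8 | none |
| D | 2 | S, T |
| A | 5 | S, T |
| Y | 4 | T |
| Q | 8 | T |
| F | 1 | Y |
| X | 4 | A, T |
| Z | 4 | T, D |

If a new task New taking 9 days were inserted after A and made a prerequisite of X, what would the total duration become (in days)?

26

Originally the plan takes 17 days.
With New inserted, X now waits for max(A, T, New).
New critical path: S→A→New→X = 8+5+9+4 = 26 ⇒ 26 days.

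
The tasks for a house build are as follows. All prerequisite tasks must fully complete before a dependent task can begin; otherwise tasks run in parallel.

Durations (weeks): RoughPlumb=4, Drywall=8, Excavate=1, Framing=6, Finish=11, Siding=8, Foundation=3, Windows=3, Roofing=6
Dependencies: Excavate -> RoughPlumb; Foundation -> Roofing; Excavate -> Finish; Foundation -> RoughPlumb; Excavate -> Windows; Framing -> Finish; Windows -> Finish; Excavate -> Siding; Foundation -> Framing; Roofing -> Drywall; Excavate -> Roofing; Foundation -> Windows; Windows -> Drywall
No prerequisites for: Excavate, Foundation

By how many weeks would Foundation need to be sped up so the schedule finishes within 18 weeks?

2

Current finish: 20 weeks; target: 18.
Foundation is on every critical path, so each week cut from Foundation cuts the finish by one (this holds down to a finish of 18).
Need 20 − 18 = 2 weeks off Foundation → Foundation becomes 1 week, finish becomes 18.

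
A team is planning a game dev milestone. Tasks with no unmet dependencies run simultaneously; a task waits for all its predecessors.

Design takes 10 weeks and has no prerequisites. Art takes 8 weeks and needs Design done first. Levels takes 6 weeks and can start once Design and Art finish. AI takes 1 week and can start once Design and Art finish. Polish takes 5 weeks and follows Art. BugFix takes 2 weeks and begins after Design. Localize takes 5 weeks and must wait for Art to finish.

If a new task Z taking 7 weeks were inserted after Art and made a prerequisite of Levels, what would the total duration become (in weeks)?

31

Originally the schedule takes 24 weeks.
With Z inserted, Levels now waits for max(Design, Art, Z).
New critical path: Design→Art→Z→Levels = 10+8+7+6 = 31 ⇒ 31 weeks.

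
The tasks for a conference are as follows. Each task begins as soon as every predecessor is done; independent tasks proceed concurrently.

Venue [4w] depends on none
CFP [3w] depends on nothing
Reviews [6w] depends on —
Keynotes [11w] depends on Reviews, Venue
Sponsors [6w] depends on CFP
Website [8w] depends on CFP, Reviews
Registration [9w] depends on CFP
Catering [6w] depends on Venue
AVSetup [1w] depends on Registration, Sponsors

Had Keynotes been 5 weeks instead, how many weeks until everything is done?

Actual critical path: Reviews→Keynotes = 6+11 = 17 ⇒ 17 weeks.
Keynotes lies on that path, so at 5 weeks the path becomes 11 weeks.
The binding chain switches to Reviews→Website = 6+8 = 14; finish 14 weeks.

14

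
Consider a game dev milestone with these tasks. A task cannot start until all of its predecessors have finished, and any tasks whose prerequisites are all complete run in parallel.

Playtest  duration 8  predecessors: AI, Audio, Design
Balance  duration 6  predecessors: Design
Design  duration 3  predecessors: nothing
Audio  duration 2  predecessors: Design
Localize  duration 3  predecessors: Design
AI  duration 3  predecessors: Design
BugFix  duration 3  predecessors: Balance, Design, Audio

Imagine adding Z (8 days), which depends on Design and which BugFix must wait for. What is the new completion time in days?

14

Originally the project takes 14 days.
With Z inserted, BugFix now waits for max(Balance, Design, Audio, Z).
New critical path: Design→Z→BugFix = 3+8+3 = 14 ⇒ 14 days.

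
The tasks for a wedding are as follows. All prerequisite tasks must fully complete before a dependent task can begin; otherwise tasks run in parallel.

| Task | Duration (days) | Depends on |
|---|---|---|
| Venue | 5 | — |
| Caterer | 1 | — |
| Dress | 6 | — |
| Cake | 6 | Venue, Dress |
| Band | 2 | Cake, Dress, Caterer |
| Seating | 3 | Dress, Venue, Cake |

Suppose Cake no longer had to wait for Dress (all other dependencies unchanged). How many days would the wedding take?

Original critical path: Dress→Cake→Seating = 6+6+3 = 15 ⇒ 15 days.
Without Dress→Cake, Cake's earliest start moves from 6 to 5.
After: Venue→Cake→Seating = 5+6+3 = 14 → 14 days.

14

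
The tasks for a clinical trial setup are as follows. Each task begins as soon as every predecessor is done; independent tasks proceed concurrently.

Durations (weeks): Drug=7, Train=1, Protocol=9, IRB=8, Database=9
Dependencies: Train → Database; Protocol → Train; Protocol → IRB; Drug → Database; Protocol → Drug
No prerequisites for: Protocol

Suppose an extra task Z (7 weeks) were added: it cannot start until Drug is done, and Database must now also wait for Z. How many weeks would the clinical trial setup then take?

Originally the clinical trial setup takes 25 weeks.
With Z inserted, Database now waits for max(Drug, Train, Z).
New critical path: Protocol→Drug→Z→Database = 9+7+7+9 = 32 ⇒ 32 weeks.

32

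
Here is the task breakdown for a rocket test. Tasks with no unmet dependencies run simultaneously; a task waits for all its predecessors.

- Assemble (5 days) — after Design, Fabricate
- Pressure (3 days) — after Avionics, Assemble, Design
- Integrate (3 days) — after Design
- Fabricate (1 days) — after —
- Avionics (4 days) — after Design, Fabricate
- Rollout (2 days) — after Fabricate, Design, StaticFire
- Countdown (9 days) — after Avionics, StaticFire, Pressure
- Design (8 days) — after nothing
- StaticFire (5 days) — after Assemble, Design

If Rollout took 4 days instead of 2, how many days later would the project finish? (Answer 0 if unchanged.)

0

The binding path is Design→Assemble→StaticFire→Countdown = 8+5+5+9 = 27; finish at 27 days.
Rollout has 7 days of float (longest path through it is 20).
That remains the longest chain; total 27 days.
Change in finish: 27 − 27 = +0 days.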